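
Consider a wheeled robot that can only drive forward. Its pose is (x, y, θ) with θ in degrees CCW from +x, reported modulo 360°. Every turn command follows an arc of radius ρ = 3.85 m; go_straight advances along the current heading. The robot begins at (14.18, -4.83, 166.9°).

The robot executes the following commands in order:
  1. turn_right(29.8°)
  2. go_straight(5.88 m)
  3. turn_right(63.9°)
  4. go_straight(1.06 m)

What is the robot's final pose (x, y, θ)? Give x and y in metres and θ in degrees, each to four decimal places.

set_pose: (x, y, θ) = (14.1800, -4.8300, 166.9000°), ρ = 3.85
turn_right(29.8°): centre at ρ to the right, rotate −29.8° → (12.4318, -3.9005, 137.1000°)
go_straight(5.88): x += 5.88·cos θ, y += 5.88·sin θ → (8.1245, 0.1022, 137.1000°)
turn_right(63.9°): centre at ρ to the right, rotate −63.9° → (7.0596, 4.0352, 73.2000°)
go_straight(1.06): x += 1.06·cos θ, y += 1.06·sin θ → (7.3659, 5.0500, 73.2000°)

(7.3659, 5.0500, 73.2000°)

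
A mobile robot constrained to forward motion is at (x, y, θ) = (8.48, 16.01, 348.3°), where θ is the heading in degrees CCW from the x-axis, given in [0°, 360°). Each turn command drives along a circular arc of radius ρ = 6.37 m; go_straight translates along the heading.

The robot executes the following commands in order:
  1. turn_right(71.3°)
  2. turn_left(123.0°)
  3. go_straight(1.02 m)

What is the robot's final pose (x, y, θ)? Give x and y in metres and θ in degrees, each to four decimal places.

set_pose: (x, y, θ) = (8.4800, 16.0100, 348.3000°), ρ = 6.37
turn_right(71.3°): centre at ρ to the right, rotate −71.3° → (13.5108, 10.5487, 277.0000°)
turn_left(123.0°): centre at ρ to the left, rotate +123.0° → (23.9278, 6.4453, 400.0000° ≡ 40.0000°)
go_straight(1.02): x += 1.02·cos θ, y += 1.02·sin θ → (24.7092, 7.1009, 40.0000°)

(24.7092, 7.1009, 40.0000°)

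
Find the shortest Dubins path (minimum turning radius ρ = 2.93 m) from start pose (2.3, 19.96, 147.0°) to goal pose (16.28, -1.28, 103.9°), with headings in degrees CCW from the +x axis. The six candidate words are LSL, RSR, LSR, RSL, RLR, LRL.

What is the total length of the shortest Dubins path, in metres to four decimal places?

39.4827 m

Let ψ = atan2(Δy, Δx) = atan2(-21.24, 13.98) = -56.6474° be the start→goal bearing.
Normalize: d = |goal − start| / ρ = 25.427898/2.93 = 8.678464, α = (θ_start − ψ) mod 360° = 203.6474° = 3.554318 rad, β = (θ_goal − ψ) mod 360° = 160.5474° = 2.802081 rad.
Common terms: sin α = -0.401107, cos α = -0.916031, sin β = 0.333027, cos β = -0.942917, cos(α−β) = 0.730162, d² = 75.315729. Work in radians in the unit-radius frame; every candidate has L = ρ·(t + p + q).
LSL: p² = 2 + d² − 2cos(α−β) + 2d(sin α − sin β) = 63.113096; p = √p² = 7.944375; φ = atan2(cos β − cos α, d + sin α − sin β) = -0.003384 rad; t = (φ − α) mod 2π = 2.725483 rad, q = (β − φ) mod 2π = 2.805465 rad → L = 2.93·(2.725483 + 7.944375 + 2.805465) = 2.93·13.475323 = 39.482698 m
RSR: p² = 2 + d² − 2cos(α−β) + 2d(sin β − sin α) = 88.597713; p = √p² = 9.412636; φ = atan2(cos α − cos β, d − sin α + sin β) = 0.002856 rad; t = (α − φ) mod 2π = 3.551461 rad, q = (φ − β) mod 2π = 3.483961 rad → L = 2.93·(3.551461 + 9.412636 + 3.483961) = 2.93·16.448058 = 48.192810 m
LSR: p² = d² − 2 + 2cos(α−β) + 2d(sin α + sin β) = 73.594390; p = √p² = 8.578717; φ = atan2(−cos α − cos β, d + sin α + sin β) − atan2(−2, p) = 0.441676 rad; t = (φ − α) mod 2π = 3.170544 rad, q = (φ − β) mod 2π = 3.922781 rad → L = 2.93·(3.170544 + 8.578717 + 3.922781) = 2.93·15.672042 = 45.919084 m
RSL: p² = d² − 2 + 2cos(α−β) − 2d(sin α + sin β) = 75.957716; p = √p² = 8.715372; φ = atan2(cos α + cos β, d − sin α − sin β) − atan2(2, p) = -0.434993 rad; t = (α − φ) mod 2π = 3.989311 rad, q = (β − φ) mod 2π = 3.237074 rad → L = 2.93·(3.989311 + 8.715372 + 3.237074) = 2.93·15.941757 = 46.709349 m
RLR: c = (6 − d² + 2cos(α−β) + 2d(sin α − sin β))/8 = -10.074714, |c| > 1 → infeasible
LRL: c = (6 − d² + 2cos(α−β) − 2d(sin α − sin β))/8 = -6.889137, |c| > 1 → infeasible
Shortest: LSL with L = 39.482698 m ≈ 39.4827 m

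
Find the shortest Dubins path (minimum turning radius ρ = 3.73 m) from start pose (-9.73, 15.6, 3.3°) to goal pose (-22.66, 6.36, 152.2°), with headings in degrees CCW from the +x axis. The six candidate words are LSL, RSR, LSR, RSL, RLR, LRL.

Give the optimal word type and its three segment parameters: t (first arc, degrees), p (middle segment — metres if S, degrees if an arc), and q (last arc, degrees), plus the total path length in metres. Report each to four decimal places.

Let ψ = atan2(Δy, Δx) = atan2(-9.24, -12.93) = -144.4497° be the start→goal bearing.
Normalize: d = |goal − start| / ρ = 15.892215/3.73 = 4.260647, α = (θ_start − ψ) mod 360° = 147.7497° = 2.578720 rad, β = (θ_goal − ψ) mod 360° = 296.6497° = 5.177515 rad.
Common terms: sin α = 0.533618, cos α = -0.845725, sin β = -0.893765, cos β = 0.448535, cos(α−β) = -0.856267, d² = 18.153117. Work in radians in the unit-radius frame; every candidate has L = ρ·(t + p + q).
LSL: p² = 2 + d² − 2cos(α−β) + 2d(sin α − sin β) = 34.028805; p = √p² = 5.833421; φ = atan2(cos β − cos α, d + sin α − sin β) = 0.223732 rad; t = (φ − α) mod 2π = 3.928197 rad, q = (β − φ) mod 2π = 4.953783 rad → L = 3.73·(3.928197 + 5.833421 + 4.953783) = 3.73·14.715402 = 54.888449 m
RSR: p² = 2 + d² − 2cos(α−β) + 2d(sin β − sin α) = 9.702497; p = √p² = 3.114883; φ = atan2(cos α − cos β, d − sin α + sin β) = -0.428502 rad; t = (α − φ) mod 2π = 3.007222 rad, q = (φ − β) mod 2π = 0.677169 rad → L = 3.73·(3.007222 + 3.114883 + 0.677169) = 3.73·6.799273 = 25.361289 m
LSR: p² = d² − 2 + 2cos(α−β) + 2d(sin α + sin β) = 11.371665; p = √p² = 3.372190; φ = atan2(−cos α − cos β, d + sin α + sin β) − atan2(−2, p) = 0.636801 rad; t = (φ − α) mod 2π = 4.341267 rad, q = (φ − β) mod 2π = 1.742472 rad → L = 3.73·(4.341267 + 3.372190 + 1.742472) = 3.73·9.455929 = 35.270613 m
RSL: p² = d² − 2 + 2cos(α−β) − 2d(sin α + sin β) = 17.509501; p = √p² = 4.184436; φ = atan2(cos α + cos β, d − sin α − sin β) − atan2(2, p) = -0.531608 rad; t = (α − φ) mod 2π = 3.110328 rad, q = (β − φ) mod 2π = 5.709123 rad → L = 3.73·(3.110328 + 4.184436 + 5.709123) = 3.73·13.003887 = 48.504498 m
RLR: c = (6 − d² + 2cos(α−β) + 2d(sin α − sin β))/8 = -0.212812; p = 2π − arccos c = 4.497937 rad; φ = atan2(cos α − cos β, d − sin α + sin β) = -0.428502 rad; t = (α − φ + p/2) mod 2π = 5.256190 rad, q = (α − β − t + p) mod 2π = 2.926137 rad → L = 3.73·(5.256190 + 4.497937 + 2.926137) = 3.73·12.680264 = 47.297384 m
LRL: c = (6 − d² + 2cos(α−β) − 2d(sin α − sin β))/8 = -3.253601, |c| > 1 → infeasible
Shortest: RSR with L = 25.361289 m ≈ 25.3613 m
Convert RSR to answer units (arcs ×180/π): t = 3.007222·180/π = 172.3011°, p = ρ·p = 3.73·3.114883 = 11.6185 m, q = 0.677169·180/π = 38.7989°, L = 25.3613 m.

RSR: t = 172.3011°, p = 11.6185 m, q = 38.7989°, L = 25.3613 m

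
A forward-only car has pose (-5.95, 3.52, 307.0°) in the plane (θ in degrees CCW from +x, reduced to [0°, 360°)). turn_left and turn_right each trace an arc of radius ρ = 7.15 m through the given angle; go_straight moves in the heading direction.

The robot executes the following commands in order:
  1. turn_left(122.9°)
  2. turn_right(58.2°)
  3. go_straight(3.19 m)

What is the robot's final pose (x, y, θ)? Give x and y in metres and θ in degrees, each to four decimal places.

(14.8631, 10.5570, 11.7000°)

set_pose: (x, y, θ) = (-5.9500, 3.5200, 307.0000°), ρ = 7.15
turn_left(122.9°): centre at ρ to the left, rotate +122.9° → (6.4748, 5.3658, 429.9000° ≡ 69.9000°)
turn_right(58.2°): centre at ρ to the right, rotate −58.2° → (11.7394, 9.9101, 11.7000°)
go_straight(3.19): x += 3.19·cos θ, y += 3.19·sin θ → (14.8631, 10.5570, 11.7000°)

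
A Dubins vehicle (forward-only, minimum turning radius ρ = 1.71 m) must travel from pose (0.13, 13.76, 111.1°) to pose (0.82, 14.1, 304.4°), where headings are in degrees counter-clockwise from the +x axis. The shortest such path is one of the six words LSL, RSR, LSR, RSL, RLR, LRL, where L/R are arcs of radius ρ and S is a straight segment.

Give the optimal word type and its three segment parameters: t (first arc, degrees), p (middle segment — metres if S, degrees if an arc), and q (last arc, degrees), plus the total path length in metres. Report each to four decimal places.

LRL: t = 58.8480°, p = 284.9564°, q = 59.4085°, L = 12.0339 m

Let ψ = atan2(Δy, Δx) = atan2(0.34, 0.69) = 26.2319° be the start→goal bearing.
Normalize: d = |goal − start| / ρ = 0.769220/1.71 = 0.449836, α = (θ_start − ψ) mod 360° = 84.8681° = 1.481227 rad, β = (θ_goal − ψ) mod 360° = 278.1681° = 4.854949 rad.
Common terms: sin α = 0.995991, cos α = 0.089450, sin β = -0.989856, cos β = 0.142077, cos(α−β) = -0.973179, d² = 0.202353. Work in radians in the unit-radius frame; every candidate has L = ρ·(t + p + q).
LSL: p² = 2 + d² − 2cos(α−β) + 2d(sin α − sin β) = 5.935323; p = √p² = 2.436252; φ = atan2(cos β − cos α, d + sin α − sin β) = 0.021604 rad; t = (φ − α) mod 2π = 4.823562 rad, q = (β − φ) mod 2π = 4.833345 rad → L = 1.71·(4.823562 + 2.436252 + 4.833345) = 1.71·12.093159 = 20.679301 m
RSR: p² = 2 + d² − 2cos(α−β) + 2d(sin β − sin α) = 2.362098; p = √p² = 1.536912; φ = atan2(cos α − cos β, d − sin α + sin β) = -3.107344 rad; t = (α − φ) mod 2π = 4.588571 rad, q = (φ − β) mod 2π = 4.604079 rad → L = 1.71·(4.588571 + 1.536912 + 4.604079) = 1.71·10.729561 = 18.347549 m
LSR: p² = d² − 2 + 2cos(α−β) + 2d(sin α + sin β) = -3.738485 < 0 → infeasible
RSL: p² = d² − 2 + 2cos(α−β) − 2d(sin α + sin β) = -3.749525 < 0 → infeasible
RLR: c = (6 − d² + 2cos(α−β) + 2d(sin α − sin β))/8 = 0.704738; p = 2π − arccos c = 5.494442 rad; φ = atan2(cos α − cos β, d − sin α + sin β) = -3.107344 rad; t = (α − φ + p/2) mod 2π = 1.052607 rad, q = (α − β − t + p) mod 2π = 1.068114 rad → L = 1.71·(1.052607 + 5.494442 + 1.068114) = 1.71·7.615163 = 13.021930 m
LRL: c = (6 − d² + 2cos(α−β) − 2d(sin α − sin β))/8 = 0.258085; p = 2π − arccos c = 4.973428 rad; φ = atan2(cos β − cos α, d + sin α − sin β) = 0.021604 rad; t = (φ − α + p/2) mod 2π = 1.027091 rad, q = (β − α − t + p) mod 2π = 1.036874 rad → L = 1.71·(1.027091 + 4.973428 + 1.036874) = 1.71·7.037392 = 12.033941 m
Shortest: LRL with L = 12.033941 m ≈ 12.0339 m
Convert LRL to answer units (arcs ×180/π): t = 1.027091·180/π = 58.8480°, p = 4.973428·180/π = 284.9564°, q = 1.036874·180/π = 59.4085°, L = 12.0339 m.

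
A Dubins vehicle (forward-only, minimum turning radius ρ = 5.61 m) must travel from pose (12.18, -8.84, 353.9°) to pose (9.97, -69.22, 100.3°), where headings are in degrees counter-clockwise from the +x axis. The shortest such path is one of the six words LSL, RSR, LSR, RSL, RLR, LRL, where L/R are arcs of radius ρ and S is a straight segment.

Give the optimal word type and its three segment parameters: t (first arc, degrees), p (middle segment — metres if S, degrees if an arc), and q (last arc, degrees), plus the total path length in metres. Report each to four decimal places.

Let ψ = atan2(Δy, Δx) = atan2(-60.38, -2.21) = -92.0962° be the start→goal bearing.
Normalize: d = |goal − start| / ρ = 60.420431/5.61 = 10.770130, α = (θ_start − ψ) mod 360° = 85.9962° = 1.500916 rad, β = (θ_goal − ψ) mod 360° = 192.3962° = 3.357947 rad.
Common terms: sin α = 0.997559, cos α = 0.069823, sin β = -0.214670, cos β = -0.976687, cos(α−β) = -0.282341, d² = 115.995707. Work in radians in the unit-radius frame; every candidate has L = ρ·(t + p + q).
LSL: p² = 2 + d² − 2cos(α−β) + 2d(sin α − sin β) = 144.672131; p = √p² = 12.027973; φ = atan2(cos β − cos α, d + sin α − sin β) = -0.087116 rad; t = (φ − α) mod 2π = 4.695152 rad, q = (β − φ) mod 2π = 3.445063 rad → L = 5.61·(4.695152 + 12.027973 + 3.445063) = 5.61·20.168188 = 113.143537 m
RSR: p² = 2 + d² − 2cos(α−β) + 2d(sin β − sin α) = 92.448650; p = √p² = 9.615022; φ = atan2(cos α − cos β, d − sin α + sin β) = 0.109057 rad; t = (α − φ) mod 2π = 1.391859 rad, q = (φ − β) mod 2π = 3.034296 rad → L = 5.61·(1.391859 + 9.615022 + 3.034296) = 5.61·14.041177 = 78.771003 m
LSR: p² = d² − 2 + 2cos(α−β) + 2d(sin α + sin β) = 130.294663; p = √p² = 11.414669; φ = atan2(−cos α − cos β, d + sin α + sin β) − atan2(−2, p) = 0.251788 rad; t = (φ − α) mod 2π = 5.034057 rad, q = (φ − β) mod 2π = 3.177026 rad → L = 5.61·(5.034057 + 11.414669 + 3.177026) = 5.61·19.625751 = 110.100466 m
RSL: p² = d² − 2 + 2cos(α−β) − 2d(sin α + sin β) = 96.567386; p = √p² = 9.826871; φ = atan2(cos α + cos β, d − sin α − sin β) − atan2(2, p) = -0.291335 rad; t = (α − φ) mod 2π = 1.792252 rad, q = (β − φ) mod 2π = 3.649282 rad → L = 5.61·(1.792252 + 9.826871 + 3.649282) = 5.61·15.268404 = 85.655748 m
RLR: c = (6 − d² + 2cos(α−β) + 2d(sin α − sin β))/8 = -10.556081, |c| > 1 → infeasible
LRL: c = (6 − d² + 2cos(α−β) − 2d(sin α − sin β))/8 = -17.084016, |c| > 1 → infeasible
Shortest: RSR with L = 78.771003 m ≈ 78.7710 m
Convert RSR to answer units (arcs ×180/π): t = 1.391859·180/π = 79.7477°, p = ρ·p = 5.61·9.615022 = 53.9403 m, q = 3.034296·180/π = 173.8523°, L = 78.7710 m.

RSR: t = 79.7477°, p = 53.9403 m, q = 173.8523°, L = 78.7710 m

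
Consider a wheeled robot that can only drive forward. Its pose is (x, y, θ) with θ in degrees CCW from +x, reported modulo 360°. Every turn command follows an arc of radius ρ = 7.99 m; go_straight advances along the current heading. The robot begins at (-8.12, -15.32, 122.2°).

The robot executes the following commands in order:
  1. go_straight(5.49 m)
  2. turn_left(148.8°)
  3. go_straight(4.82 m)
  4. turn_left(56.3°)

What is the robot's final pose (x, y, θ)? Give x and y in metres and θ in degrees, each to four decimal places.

(-22.0390, -26.4750, 327.3000°)

set_pose: (x, y, θ) = (-8.1200, -15.3200, 122.2000°), ρ = 7.99
go_straight(5.49): x += 5.49·cos θ, y += 5.49·sin θ → (-11.0455, -10.6744, 122.2000°)
turn_left(148.8°): centre at ρ to the left, rotate +148.8° → (-25.7954, -15.0715, 271.0000°)
go_straight(4.82): x += 4.82·cos θ, y += 4.82·sin θ → (-25.7112, -19.8908, 271.0000°)
turn_left(56.3°): centre at ρ to the left, rotate +56.3° → (-22.0390, -26.4750, 327.3000°)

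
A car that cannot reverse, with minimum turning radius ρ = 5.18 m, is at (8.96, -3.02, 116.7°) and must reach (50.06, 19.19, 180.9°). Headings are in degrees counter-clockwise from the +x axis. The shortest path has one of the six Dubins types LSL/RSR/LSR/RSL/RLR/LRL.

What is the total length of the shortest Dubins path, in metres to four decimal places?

Let ψ = atan2(Δy, Δx) = atan2(22.21, 41.10) = 28.3863° be the start→goal bearing.
Normalize: d = |goal − start| / ρ = 46.717171/5.18 = 9.018759, α = (θ_start − ψ) mod 360° = 88.3137° = 1.541365 rad, β = (θ_goal − ψ) mod 360° = 152.5137° = 2.661866 rad.
Common terms: sin α = 0.999567, cos α = 0.029427, sin β = 0.461537, cos β = -0.887121, cos(α−β) = 0.435231, d² = 81.338013. Work in radians in the unit-radius frame; every candidate has L = ρ·(t + p + q).
LSL: p² = 2 + d² − 2cos(α−β) + 2d(sin α − sin β) = 92.172280; p = √p² = 9.600640; φ = atan2(cos β − cos α, d + sin α − sin β) = -0.095613 rad; t = (φ − α) mod 2π = 4.646208 rad, q = (β − φ) mod 2π = 2.757479 rad → L = 5.18·(4.646208 + 9.600640 + 2.757479) = 5.18·17.004326 = 88.082410 m
RSR: p² = 2 + d² − 2cos(α−β) + 2d(sin β − sin α) = 72.762821; p = √p² = 8.530113; φ = atan2(cos α − cos β, d − sin α + sin β) = 0.107656 rad; t = (α − φ) mod 2π = 1.433708 rad, q = (φ − β) mod 2π = 3.728976 rad → L = 5.18·(1.433708 + 8.530113 + 3.728976) = 5.18·13.692797 = 70.928686 m
LSR: p² = d² − 2 + 2cos(α−β) + 2d(sin α + sin β) = 106.563158; p = √p² = 10.322943; φ = atan2(−cos α − cos β, d + sin α + sin β) − atan2(−2, p) = 0.273032 rad; t = (φ − α) mod 2π = 5.014853 rad, q = (φ − β) mod 2π = 3.894352 rad → L = 5.18·(5.014853 + 10.322943 + 3.894352) = 5.18·19.232148 = 99.622526 m
RSL: p² = d² − 2 + 2cos(α−β) − 2d(sin α + sin β) = 53.853792; p = √p² = 7.338514; φ = atan2(cos α + cos β, d − sin α − sin β) − atan2(2, p) = -0.379076 rad; t = (α − φ) mod 2π = 1.920441 rad, q = (β − φ) mod 2π = 3.040942 rad → L = 5.18·(1.920441 + 7.338514 + 3.040942) = 5.18·12.299897 = 63.713467 m
RLR: c = (6 − d² + 2cos(α−β) + 2d(sin α − sin β))/8 = -8.095353, |c| > 1 → infeasible
LRL: c = (6 − d² + 2cos(α−β) − 2d(sin α − sin β))/8 = -10.521535, |c| > 1 → infeasible
Shortest: RSL with L = 63.713467 m ≈ 63.7135 m

63.7135 m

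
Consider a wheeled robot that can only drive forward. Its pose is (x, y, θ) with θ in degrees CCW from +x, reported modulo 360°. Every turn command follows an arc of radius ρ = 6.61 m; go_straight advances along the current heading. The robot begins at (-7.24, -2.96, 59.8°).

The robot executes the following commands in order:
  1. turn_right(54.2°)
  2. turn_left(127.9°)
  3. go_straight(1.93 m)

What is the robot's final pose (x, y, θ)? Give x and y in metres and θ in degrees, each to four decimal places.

set_pose: (x, y, θ) = (-7.2400, -2.9600, 59.8000°), ρ = 6.61
turn_right(54.2°): centre at ρ to the right, rotate −54.2° → (-2.1722, 0.2935, 5.6000°)
turn_left(127.9°): centre at ρ to the left, rotate +127.9° → (1.9775, 11.4220, 133.5000°)
go_straight(1.93): x += 1.93·cos θ, y += 1.93·sin θ → (0.6490, 12.8219, 133.5000°)

(0.6490, 12.8219, 133.5000°)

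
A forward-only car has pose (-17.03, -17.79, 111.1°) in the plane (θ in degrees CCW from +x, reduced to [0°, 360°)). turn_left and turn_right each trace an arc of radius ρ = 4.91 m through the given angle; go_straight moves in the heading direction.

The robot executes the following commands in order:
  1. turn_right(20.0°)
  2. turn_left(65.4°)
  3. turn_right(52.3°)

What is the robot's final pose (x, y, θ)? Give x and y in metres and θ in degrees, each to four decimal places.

(-23.1116, -8.4099, 104.2000°)

set_pose: (x, y, θ) = (-17.0300, -17.7900, 111.1000°), ρ = 4.91
turn_right(20.0°): centre at ρ to the right, rotate −20.0° → (-17.3583, -16.1167, 91.1000°)
turn_left(65.4°): centre at ρ to the left, rotate +65.4° → (-20.3095, -11.7082, 156.5000°)
turn_right(52.3°): centre at ρ to the right, rotate −52.3° → (-23.1116, -8.4099, 104.2000°)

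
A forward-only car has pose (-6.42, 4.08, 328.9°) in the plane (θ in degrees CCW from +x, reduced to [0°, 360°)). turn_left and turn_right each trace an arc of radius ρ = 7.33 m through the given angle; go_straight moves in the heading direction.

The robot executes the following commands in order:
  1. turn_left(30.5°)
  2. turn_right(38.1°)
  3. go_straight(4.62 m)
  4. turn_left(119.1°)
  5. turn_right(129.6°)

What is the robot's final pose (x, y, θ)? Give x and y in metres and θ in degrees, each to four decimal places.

set_pose: (x, y, θ) = (-6.4200, 4.0800, 328.9000°), ρ = 7.33
turn_left(30.5°): centre at ρ to the left, rotate +30.5° → (-2.7106, 3.0268, 359.4000°)
turn_right(38.1°): centre at ρ to the right, rotate −38.1° → (1.7957, 1.4178, 321.3000°)
go_straight(4.62): x += 4.62·cos θ, y += 4.62·sin θ → (5.4013, -1.4708, 321.3000°)
turn_left(119.1°): centre at ρ to the left, rotate +119.1° → (17.2117, 3.0273, 440.4000° ≡ 80.4000°)
turn_right(129.6°): centre at ρ to the right, rotate −129.6° → (29.9878, 6.5945, -49.2000° ≡ 310.8000°)

(29.9878, 6.5945, 310.8000°)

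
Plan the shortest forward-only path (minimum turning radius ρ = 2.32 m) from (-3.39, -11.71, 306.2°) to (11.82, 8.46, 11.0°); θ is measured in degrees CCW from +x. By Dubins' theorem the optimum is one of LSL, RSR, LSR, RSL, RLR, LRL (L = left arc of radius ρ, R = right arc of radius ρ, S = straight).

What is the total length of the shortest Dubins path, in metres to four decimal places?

Let ψ = atan2(Δy, Δx) = atan2(20.17, 15.21) = 52.9804° be the start→goal bearing.
Normalize: d = |goal − start| / ρ = 25.262086/2.32 = 10.888830, α = (θ_start − ψ) mod 360° = 253.2196° = 4.419516 rad, β = (θ_goal − ψ) mod 360° = 318.0196° = 5.550489 rad.
Common terms: sin α = -0.957418, cos α = -0.288704, sin β = -0.668876, cos β = 0.743374, cos(α−β) = 0.425779, d² = 118.566625. Work in radians in the unit-radius frame; every candidate has L = ρ·(t + p + q).
LSL: p² = 2 + d² − 2cos(α−β) + 2d(sin α − sin β) = 113.431301; p = √p² = 10.650413; φ = atan2(cos β − cos α, d + sin α − sin β) = 0.097057 rad; t = (φ − α) mod 2π = 1.960727 rad, q = (β − φ) mod 2π = 5.453432 rad → L = 2.32·(1.960727 + 10.650413 + 5.453432) = 2.32·18.064572 = 41.909807 m
RSR: p² = 2 + d² − 2cos(α−β) + 2d(sin β − sin α) = 125.998831; p = √p² = 11.224920; φ = atan2(cos α − cos β, d − sin α + sin β) = -0.092075 rad; t = (α − φ) mod 2π = 4.511591 rad, q = (φ − β) mod 2π = 0.640621 rad → L = 2.32·(4.511591 + 11.224920 + 0.640621) = 2.32·16.377132 = 37.994946 m
LSR: p² = d² − 2 + 2cos(α−β) + 2d(sin α + sin β) = 82.001288; p = √p² = 9.055456; φ = atan2(−cos α − cos β, d + sin α + sin β) − atan2(−2, p) = 0.168324 rad; t = (φ − α) mod 2π = 2.031994 rad, q = (φ − β) mod 2π = 0.901021 rad → L = 2.32·(2.031994 + 9.055456 + 0.901021) = 2.32·11.988471 = 27.813252 m
RSL: p² = d² − 2 + 2cos(α−β) − 2d(sin α + sin β) = 152.835078; p = √p² = 12.362649; φ = atan2(cos α + cos β, d − sin α − sin β) − atan2(2, p) = -0.124074 rad; t = (α − φ) mod 2π = 4.543590 rad, q = (β − φ) mod 2π = 5.674563 rad → L = 2.32·(4.543590 + 12.362649 + 5.674563) = 2.32·22.580802 = 52.387460 m
RLR: c = (6 − d² + 2cos(α−β) + 2d(sin α − sin β))/8 = -14.749854, |c| > 1 → infeasible
LRL: c = (6 − d² + 2cos(α−β) − 2d(sin α − sin β))/8 = -13.178913, |c| > 1 → infeasible
Shortest: LSR with L = 27.813252 m ≈ 27.8133 m

27.8133 m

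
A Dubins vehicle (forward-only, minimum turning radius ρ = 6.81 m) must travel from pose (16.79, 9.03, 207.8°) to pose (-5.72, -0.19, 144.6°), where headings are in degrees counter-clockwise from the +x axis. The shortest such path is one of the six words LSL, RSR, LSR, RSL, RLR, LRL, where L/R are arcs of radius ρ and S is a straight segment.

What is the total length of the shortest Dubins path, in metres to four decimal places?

Let ψ = atan2(Δy, Δx) = atan2(-9.22, -22.51) = -157.7262° be the start→goal bearing.
Normalize: d = |goal − start| / ρ = 24.325059/6.81 = 3.571962, α = (θ_start − ψ) mod 360° = 5.5262° = 0.096450 rad, β = (θ_goal − ψ) mod 360° = 302.3262° = 5.276588 rad.
Common terms: sin α = 0.096301, cos α = 0.995352, sin β = -0.845017, cos β = 0.534739, cos(α−β) = 0.450878, d² = 12.758910. Work in radians in the unit-radius frame; every candidate has L = ρ·(t + p + q).
LSL: p² = 2 + d² − 2cos(α−β) + 2d(sin α − sin β) = 20.581861; p = √p² = 4.536724; φ = atan2(cos β − cos α, d + sin α − sin β) = -0.101705 rad; t = (φ − α) mod 2π = 6.085030 rad, q = (β − φ) mod 2π = 5.378293 rad → L = 6.81·(6.085030 + 4.536724 + 5.378293) = 6.81·16.000046 = 108.960314 m
RSR: p² = 2 + d² − 2cos(α−β) + 2d(sin β − sin α) = 7.132449; p = √p² = 2.670665; φ = atan2(cos α − cos β, d − sin α + sin β) = 0.173338 rad; t = (α − φ) mod 2π = 6.206298 rad, q = (φ − β) mod 2π = 1.179936 rad → L = 6.81·(6.206298 + 2.670665 + 1.179936) = 6.81·10.056898 = 68.487475 m
LSR: p² = d² − 2 + 2cos(α−β) + 2d(sin α + sin β) = 6.311893; p = √p² = 2.512348; φ = atan2(−cos α − cos β, d + sin α + sin β) − atan2(−2, p) = 0.175688 rad; t = (φ − α) mod 2π = 0.079237 rad, q = (φ − β) mod 2π = 1.182286 rad → L = 6.81·(0.079237 + 2.512348 + 1.182286) = 6.81·3.773871 = 25.700062 m
RSL: p² = d² − 2 + 2cos(α−β) − 2d(sin α + sin β) = 17.009438; p = √p² = 4.124250; φ = atan2(cos α + cos β, d − sin α − sin β) − atan2(2, p) = -0.111173 rad; t = (α − φ) mod 2π = 0.207624 rad, q = (β − φ) mod 2π = 5.387761 rad → L = 6.81·(0.207624 + 4.124250 + 5.387761) = 6.81·9.719634 = 66.190711 m
RLR: c = (6 − d² + 2cos(α−β) + 2d(sin α − sin β))/8 = 0.108444; p = 2π − arccos c = 4.821047 rad; φ = atan2(cos α − cos β, d − sin α + sin β) = 0.173338 rad; t = (α − φ + p/2) mod 2π = 2.333636 rad, q = (α − β − t + p) mod 2π = 3.590459 rad → L = 6.81·(2.333636 + 4.821047 + 3.590459) = 6.81·10.745141 = 73.174411 m
LRL: c = (6 − d² + 2cos(α−β) − 2d(sin α − sin β))/8 = -1.572733, |c| > 1 → infeasible
Shortest: LSR with L = 25.700062 m ≈ 25.7001 m

25.7001 m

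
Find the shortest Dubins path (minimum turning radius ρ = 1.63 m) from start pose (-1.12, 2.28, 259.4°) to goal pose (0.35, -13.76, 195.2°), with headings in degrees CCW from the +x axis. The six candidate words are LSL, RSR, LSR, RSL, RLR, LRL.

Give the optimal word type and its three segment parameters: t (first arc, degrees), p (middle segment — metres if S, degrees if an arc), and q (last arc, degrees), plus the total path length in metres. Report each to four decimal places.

Let ψ = atan2(Δy, Δx) = atan2(-16.04, 1.47) = -84.7637° be the start→goal bearing.
Normalize: d = |goal − start| / ρ = 16.107219/1.63 = 9.881729, α = (θ_start − ψ) mod 360° = 344.1637° = 6.006790 rad, β = (θ_goal − ψ) mod 360° = 279.9637° = 4.886288 rad.
Common terms: sin α = -0.272890, cos α = 0.962045, sin β = -0.984918, cos β = 0.173024, cos(α−β) = 0.435231, d² = 97.648575. Work in radians in the unit-radius frame; every candidate has L = ρ·(t + p + q).
LSL: p² = 2 + d² − 2cos(α−β) + 2d(sin α − sin β) = 112.850246; p = √p² = 10.623100; φ = atan2(cos β − cos α, d + sin α − sin β) = -0.074343 rad; t = (φ − α) mod 2π = 0.202053 rad, q = (β − φ) mod 2π = 4.960631 rad → L = 1.63·(0.202053 + 10.623100 + 4.960631) = 1.63·15.785784 = 25.730827 m
RSR: p² = 2 + d² − 2cos(α−β) + 2d(sin β − sin α) = 84.705981; p = √p² = 9.203585; φ = atan2(cos α − cos β, d − sin α + sin β) = 0.085835 rad; t = (α − φ) mod 2π = 5.920955 rad, q = (φ − β) mod 2π = 1.482732 rad → L = 1.63·(5.920955 + 9.203585 + 1.482732) = 1.63·16.607272 = 27.069853 m
LSR: p² = d² − 2 + 2cos(α−β) + 2d(sin α + sin β) = 71.660415; p = √p² = 8.465247; φ = atan2(−cos α − cos β, d + sin α + sin β) − atan2(−2, p) = 0.101139 rad; t = (φ − α) mod 2π = 0.377535 rad, q = (φ − β) mod 2π = 1.498036 rad → L = 1.63·(0.377535 + 8.465247 + 1.498036) = 1.63·10.340818 = 16.855534 m
RSL: p² = d² − 2 + 2cos(α−β) − 2d(sin α + sin β) = 121.377660; p = √p² = 11.017153; φ = atan2(cos α + cos β, d − sin α − sin β) − atan2(2, p) = -0.078034 rad; t = (α − φ) mod 2π = 6.084824 rad, q = (β − φ) mod 2π = 4.964323 rad → L = 1.63·(6.084824 + 11.017153 + 4.964323) = 1.63·22.066300 = 35.968069 m
RLR: c = (6 − d² + 2cos(α−β) + 2d(sin α − sin β))/8 = -9.588248, |c| > 1 → infeasible
LRL: c = (6 − d² + 2cos(α−β) − 2d(sin α − sin β))/8 = -13.106281, |c| > 1 → infeasible
Shortest: LSR with L = 16.855534 m ≈ 16.8555 m
Convert LSR to answer units (arcs ×180/π): t = 0.377535·180/π = 21.6311°, p = ρ·p = 1.63·8.465247 = 13.7984 m, q = 1.498036·180/π = 85.8311°, L = 16.8555 m.

LSR: t = 21.6311°, p = 13.7984 m, q = 85.8311°, L = 16.8555 m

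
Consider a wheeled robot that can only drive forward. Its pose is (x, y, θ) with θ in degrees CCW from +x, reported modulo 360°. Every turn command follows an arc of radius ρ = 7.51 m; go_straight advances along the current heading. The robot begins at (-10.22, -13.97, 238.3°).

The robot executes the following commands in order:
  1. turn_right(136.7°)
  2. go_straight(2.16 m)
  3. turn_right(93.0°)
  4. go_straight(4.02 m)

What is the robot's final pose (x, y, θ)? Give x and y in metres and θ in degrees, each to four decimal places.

(-14.1921, 0.1189, 8.6000°)

set_pose: (x, y, θ) = (-10.2200, -13.9700, 238.3000°), ρ = 7.51
turn_right(136.7°): centre at ρ to the right, rotate −136.7° → (-23.9662, -11.5338, 101.6000°)
go_straight(2.16): x += 2.16·cos θ, y += 2.16·sin θ → (-24.4005, -9.4179, 101.6000°)
turn_right(93.0°): centre at ρ to the right, rotate −93.0° → (-18.1669, -0.4823, 8.6000°)
go_straight(4.02): x += 4.02·cos θ, y += 4.02·sin θ → (-14.1921, 0.1189, 8.6000°)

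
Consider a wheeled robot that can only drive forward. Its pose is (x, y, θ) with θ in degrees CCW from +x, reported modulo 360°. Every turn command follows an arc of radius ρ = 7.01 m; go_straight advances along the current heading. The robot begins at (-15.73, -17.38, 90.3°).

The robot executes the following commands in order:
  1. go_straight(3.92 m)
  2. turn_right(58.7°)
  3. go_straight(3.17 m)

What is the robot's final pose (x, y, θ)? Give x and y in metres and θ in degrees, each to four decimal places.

set_pose: (x, y, θ) = (-15.7300, -17.3800, 90.3000°), ρ = 7.01
go_straight(3.92): x += 3.92·cos θ, y += 3.92·sin θ → (-15.7505, -13.4601, 90.3000°)
turn_right(58.7°): centre at ρ to the right, rotate −58.7° → (-12.4138, -7.4527, 31.6000°)
go_straight(3.17): x += 3.17·cos θ, y += 3.17·sin θ → (-9.7138, -5.7917, 31.6000°)

(-9.7138, -5.7917, 31.6000°)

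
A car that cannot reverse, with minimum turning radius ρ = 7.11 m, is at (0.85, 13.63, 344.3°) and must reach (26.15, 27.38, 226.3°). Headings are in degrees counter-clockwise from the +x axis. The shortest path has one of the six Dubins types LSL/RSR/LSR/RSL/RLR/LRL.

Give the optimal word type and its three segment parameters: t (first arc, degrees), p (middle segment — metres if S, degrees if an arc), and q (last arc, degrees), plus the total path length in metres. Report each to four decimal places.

Let ψ = atan2(Δy, Δx) = atan2(13.75, 25.30) = 28.5231° be the start→goal bearing.
Normalize: d = |goal − start| / ρ = 28.795008/7.11 = 4.049931, α = (θ_start − ψ) mod 360° = 315.7769° = 5.511346 rad, β = (θ_goal − ψ) mod 360° = 197.7769° = 3.451858 rad.
Common terms: sin α = -0.697454, cos α = 0.716629, sin β = -0.305311, cos β = -0.952253, cos(α−β) = -0.469472, d² = 16.401940. Work in radians in the unit-radius frame; every candidate has L = ρ·(t + p + q).
LSL: p² = 2 + d² − 2cos(α−β) + 2d(sin α − sin β) = 16.164577; p = √p² = 4.020520; φ = atan2(cos β − cos α, d + sin α − sin β) = -0.428043 rad; t = (φ − α) mod 2π = 0.343796 rad, q = (β − φ) mod 2π = 3.879901 rad → L = 7.11·(0.343796 + 4.020520 + 3.879901) = 7.11·8.244216 = 58.616378 m
RSR: p² = 2 + d² − 2cos(α−β) + 2d(sin β − sin α) = 22.517189; p = √p² = 4.745228; φ = atan2(cos α − cos β, d − sin α + sin β) = 0.359383 rad; t = (α − φ) mod 2π = 5.151963 rad, q = (φ − β) mod 2π = 3.190711 rad → L = 7.11·(5.151963 + 4.745228 + 3.190711) = 7.11·13.087902 = 93.054982 m
LSR: p² = d² − 2 + 2cos(α−β) + 2d(sin α + sin β) = 5.340735; p = √p² = 2.311003; φ = atan2(−cos α − cos β, d + sin α + sin β) − atan2(−2, p) = 0.790553 rad; t = (φ − α) mod 2π = 1.562392 rad, q = (φ − β) mod 2π = 3.621881 rad → L = 7.11·(1.562392 + 2.311003 + 3.621881) = 7.11·7.495276 = 53.291412 m
RSL: p² = d² − 2 + 2cos(α−β) − 2d(sin α + sin β) = 21.585258; p = √p² = 4.645994; φ = atan2(cos α + cos β, d − sin α − sin β) − atan2(2, p) = -0.453101 rad; t = (α − φ) mod 2π = 5.964447 rad, q = (β − φ) mod 2π = 3.904959 rad → L = 7.11·(5.964447 + 4.645994 + 3.904959) = 7.11·14.515400 = 103.204495 m
RLR: c = (6 − d² + 2cos(α−β) + 2d(sin α − sin β))/8 = -1.814649, |c| > 1 → infeasible
LRL: c = (6 − d² + 2cos(α−β) − 2d(sin α − sin β))/8 = -1.020572, |c| > 1 → infeasible
Shortest: LSR with L = 53.291412 m ≈ 53.2914 m
Convert LSR to answer units (arcs ×180/π): t = 1.562392·180/π = 89.5185°, p = ρ·p = 7.11·2.311003 = 16.4312 m, q = 3.621881·180/π = 207.5185°, L = 53.2914 m.

LSR: t = 89.5185°, p = 16.4312 m, q = 207.5185°, L = 53.2914 m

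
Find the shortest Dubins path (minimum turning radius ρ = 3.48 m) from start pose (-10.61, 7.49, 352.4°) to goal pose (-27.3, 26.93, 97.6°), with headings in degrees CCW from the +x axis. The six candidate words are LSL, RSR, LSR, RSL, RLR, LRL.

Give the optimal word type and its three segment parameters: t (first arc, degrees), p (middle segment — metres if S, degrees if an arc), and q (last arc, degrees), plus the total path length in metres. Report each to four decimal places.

Let ψ = atan2(Δy, Δx) = atan2(19.44, -16.69) = 130.6474° be the start→goal bearing.
Normalize: d = |goal − start| / ρ = 25.621665/3.48 = 7.362547, α = (θ_start − ψ) mod 360° = 221.7526° = 3.870313 rad, β = (θ_goal − ψ) mod 360° = 326.9526° = 5.706400 rad.
Common terms: sin α = -0.665916, cos α = -0.746027, sin β = -0.545332, cos β = 0.838220, cos(α−β) = -0.262189, d² = 54.207103. Work in radians in the unit-radius frame; every candidate has L = ρ·(t + p + q).
LSL: p² = 2 + d² − 2cos(α−β) + 2d(sin α − sin β) = 54.955879; p = √p² = 7.413223; φ = atan2(cos β − cos α, d + sin α − sin β) = 0.215367 rad; t = (φ − α) mod 2π = 2.628239 rad, q = (β − φ) mod 2π = 5.491033 rad → L = 3.48·(2.628239 + 7.413223 + 5.491033) = 3.48·15.532495 = 54.053082 m
RSR: p² = 2 + d² − 2cos(α−β) + 2d(sin β − sin α) = 58.507084; p = √p² = 7.648992; φ = atan2(cos α − cos β, d − sin α + sin β) = -0.208629 rad; t = (α − φ) mod 2π = 4.078942 rad, q = (φ − β) mod 2π = 0.368157 rad → L = 3.48·(4.078942 + 7.648992 + 0.368157) = 3.48·12.096091 = 42.094398 m
LSR: p² = d² − 2 + 2cos(α−β) + 2d(sin α + sin β) = 33.846981; p = √p² = 5.817816; φ = atan2(−cos α − cos β, d + sin α + sin β) − atan2(−2, p) = 0.316129 rad; t = (φ − α) mod 2π = 2.729001 rad, q = (φ − β) mod 2π = 0.892915 rad → L = 3.48·(2.729001 + 5.817816 + 0.892915) = 3.48·9.439731 = 32.850265 m
RSL: p² = d² − 2 + 2cos(α−β) − 2d(sin α + sin β) = 69.518468; p = √p² = 8.337774; φ = atan2(cos α + cos β, d − sin α − sin β) − atan2(2, p) = -0.224672 rad; t = (α − φ) mod 2π = 4.094985 rad, q = (β − φ) mod 2π = 5.931071 rad → L = 3.48·(4.094985 + 8.337774 + 5.931071) = 3.48·18.363830 = 63.906128 m
RLR: c = (6 − d² + 2cos(α−β) + 2d(sin α − sin β))/8 = -6.313385, |c| > 1 → infeasible
LRL: c = (6 − d² + 2cos(α−β) − 2d(sin α − sin β))/8 = -5.869485, |c| > 1 → infeasible
Shortest: LSR with L = 32.850265 m ≈ 32.8503 m
Convert LSR to answer units (arcs ×180/π): t = 2.729001·180/π = 156.3602°, p = ρ·p = 3.48·5.817816 = 20.2460 m, q = 0.892915·180/π = 51.1602°, L = 32.8503 m.

LSR: t = 156.3602°, p = 20.2460 m, q = 51.1602°, L = 32.8503 m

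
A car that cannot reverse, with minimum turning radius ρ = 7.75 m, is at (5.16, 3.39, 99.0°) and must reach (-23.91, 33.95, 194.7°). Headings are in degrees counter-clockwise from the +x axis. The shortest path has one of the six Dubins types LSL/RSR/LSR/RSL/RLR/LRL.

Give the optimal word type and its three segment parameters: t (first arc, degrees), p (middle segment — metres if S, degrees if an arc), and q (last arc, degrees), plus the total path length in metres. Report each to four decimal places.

LSL: t = 29.7000°, p = 31.1060 m, q = 66.0000°, L = 44.0506 m

Let ψ = atan2(Δy, Δx) = atan2(30.56, -29.07) = 133.5686° be the start→goal bearing.
Normalize: d = |goal − start| / ρ = 42.177939/7.75 = 5.442315, α = (θ_start − ψ) mod 360° = 325.4314° = 5.679849 rad, β = (θ_goal − ψ) mod 360° = 61.1314° = 1.066944 rad.
Common terms: sin α = -0.567393, cos α = 0.823447, sin β = 0.875729, cos β = 0.482803, cos(α−β) = -0.099320, d² = 29.618789. Work in radians in the unit-radius frame; every candidate has L = ρ·(t + p + q).
LSL: p² = 2 + d² − 2cos(α−β) + 2d(sin α − sin β) = 16.109581; p = √p² = 4.013674; φ = atan2(cos β − cos α, d + sin α − sin β) = -0.084973 rad; t = (φ − α) mod 2π = 0.518363 rad, q = (β − φ) mod 2π = 1.151917 rad → L = 7.75·(0.518363 + 4.013674 + 1.151917) = 7.75·5.683954 = 44.050646 m
RSR: p² = 2 + d² − 2cos(α−β) + 2d(sin β − sin α) = 47.525276; p = √p² = 6.893858; φ = atan2(cos α − cos β, d − sin α + sin β) = 0.049433 rad; t = (α − φ) mod 2π = 5.630416 rad, q = (φ − β) mod 2π = 5.265674 rad → L = 7.75·(5.630416 + 6.893858 + 5.265674) = 7.75·17.789948 = 137.872100 m
LSR: p² = d² − 2 + 2cos(α−β) + 2d(sin α + sin β) = 30.776274; p = √p² = 5.547637; φ = atan2(−cos α − cos β, d + sin α + sin β) − atan2(−2, p) = 0.122652 rad; t = (φ − α) mod 2π = 0.725989 rad, q = (φ − β) mod 2π = 5.338894 rad → L = 7.75·(0.725989 + 5.547637 + 5.338894) = 7.75·11.612519 = 89.997023 m
RSL: p² = d² − 2 + 2cos(α−β) − 2d(sin α + sin β) = 24.064025; p = √p² = 4.905510; φ = atan2(cos α + cos β, d − sin α − sin β) − atan2(2, p) = -0.137985 rad; t = (α − φ) mod 2π = 5.817834 rad, q = (β − φ) mod 2π = 1.204929 rad → L = 7.75·(5.817834 + 4.905510 + 1.204929) = 7.75·11.928272 = 92.444109 m
RLR: c = (6 − d² + 2cos(α−β) + 2d(sin α − sin β))/8 = -4.940659, |c| > 1 → infeasible
LRL: c = (6 − d² + 2cos(α−β) − 2d(sin α − sin β))/8 = -1.013698, |c| > 1 → infeasible
Shortest: LSL with L = 44.050646 m ≈ 44.0506 m
Convert LSL to answer units (arcs ×180/π): t = 0.518363·180/π = 29.7000°, p = ρ·p = 7.75·4.013674 = 31.1060 m, q = 1.151917·180/π = 66.0000°, L = 44.0506 m.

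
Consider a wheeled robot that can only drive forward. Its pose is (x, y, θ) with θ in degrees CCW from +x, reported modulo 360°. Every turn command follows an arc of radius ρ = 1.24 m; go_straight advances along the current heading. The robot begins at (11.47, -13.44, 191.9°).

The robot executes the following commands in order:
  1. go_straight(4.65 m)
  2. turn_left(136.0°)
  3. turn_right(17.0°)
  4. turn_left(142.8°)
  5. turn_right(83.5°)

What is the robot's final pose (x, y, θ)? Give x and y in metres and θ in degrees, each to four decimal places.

set_pose: (x, y, θ) = (11.4700, -13.4400, 191.9000°), ρ = 1.24
go_straight(4.65): x += 4.65·cos θ, y += 4.65·sin θ → (6.9199, -14.3988, 191.9000°)
turn_left(136.0°): centre at ρ to the left, rotate +136.0° → (6.5167, -16.6626, 327.9000°)
turn_right(17.0°): centre at ρ to the right, rotate −17.0° → (6.7950, -16.9012, 310.9000°)
turn_left(142.8°): centre at ρ to the left, rotate +142.8° → (8.9697, -16.0093, 453.7000° ≡ 93.7000°)
turn_right(83.5°): centre at ρ to the right, rotate −83.5° → (9.9875, -14.7089, 10.2000°)

(9.9875, -14.7089, 10.2000°)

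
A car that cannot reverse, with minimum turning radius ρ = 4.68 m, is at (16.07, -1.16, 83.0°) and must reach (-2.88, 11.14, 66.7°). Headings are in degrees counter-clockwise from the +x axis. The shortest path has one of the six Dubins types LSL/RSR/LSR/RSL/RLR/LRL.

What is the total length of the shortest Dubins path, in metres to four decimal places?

Let ψ = atan2(Δy, Δx) = atan2(12.30, -18.95) = 147.0133° be the start→goal bearing.
Normalize: d = |goal − start| / ρ = 22.591868/4.68 = 4.827322, α = (θ_start − ψ) mod 360° = 295.9867° = 5.165942 rad, β = (θ_goal − ψ) mod 360° = 279.6867° = 4.881453 rad.
Common terms: sin α = -0.898896, cos α = 0.438162, sin β = -0.985743, cos β = 0.168260, cos(α−β) = 0.959805, d² = 23.303040. Work in radians in the unit-radius frame; every candidate has L = ρ·(t + p + q).
LSL: p² = 2 + d² − 2cos(α−β) + 2d(sin α − sin β) = 24.221902; p = √p² = 4.921575; φ = atan2(cos β − cos α, d + sin α − sin β) = -0.054868 rad; t = (φ − α) mod 2π = 1.062376 rad, q = (β − φ) mod 2π = 4.936321 rad → L = 4.68·(1.062376 + 4.921575 + 4.936321) = 4.68·10.920272 = 51.106872 m
RSR: p² = 2 + d² − 2cos(α−β) + 2d(sin β − sin α) = 22.544957; p = √p² = 4.748153; φ = atan2(cos α − cos β, d − sin α + sin β) = 0.056874 rad; t = (α − φ) mod 2π = 5.109067 rad, q = (φ − β) mod 2π = 1.458607 rad → L = 4.68·(5.109067 + 4.748153 + 1.458607) = 4.68·11.315827 = 52.958070 m
LSR: p² = d² − 2 + 2cos(α−β) + 2d(sin α + sin β) = 5.027133; p = √p² = 2.242127; φ = atan2(−cos α − cos β, d + sin α + sin β) − atan2(−2, p) = 0.525151 rad; t = (φ − α) mod 2π = 1.642394 rad, q = (φ − β) mod 2π = 1.926883 rad → L = 4.68·(1.642394 + 2.242127 + 1.926883) = 4.68·5.811404 = 27.197371 m
RSL: p² = d² − 2 + 2cos(α−β) − 2d(sin α + sin β) = 41.418168; p = √p² = 6.435695; φ = atan2(cos α + cos β, d − sin α − sin β) − atan2(2, p) = -0.211200 rad; t = (α − φ) mod 2π = 5.377142 rad, q = (β − φ) mod 2π = 5.092653 rad → L = 4.68·(5.377142 + 6.435695 + 5.092653) = 4.68·16.905490 = 79.117694 m
RLR: c = (6 − d² + 2cos(α−β) + 2d(sin α − sin β))/8 = -1.818120, |c| > 1 → infeasible
LRL: c = (6 − d² + 2cos(α−β) − 2d(sin α − sin β))/8 = -2.027738, |c| > 1 → infeasible
Shortest: LSR with L = 27.197371 m ≈ 27.1974 m

27.1974 m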